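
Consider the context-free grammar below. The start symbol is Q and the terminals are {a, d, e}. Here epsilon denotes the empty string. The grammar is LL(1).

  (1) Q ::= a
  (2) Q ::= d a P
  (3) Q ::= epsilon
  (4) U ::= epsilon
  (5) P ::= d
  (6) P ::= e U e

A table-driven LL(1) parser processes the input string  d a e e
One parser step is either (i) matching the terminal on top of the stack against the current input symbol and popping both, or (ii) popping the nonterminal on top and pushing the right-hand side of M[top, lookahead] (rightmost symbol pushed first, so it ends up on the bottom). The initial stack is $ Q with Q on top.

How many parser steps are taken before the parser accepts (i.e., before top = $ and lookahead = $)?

step 1: stack=$ Q  input=d a e e $  — expand Q ::= d a P
step 2: stack=$ P a d  input=d a e e $  — match d
step 3: stack=$ P a  input=a e e $  — match a
step 4: stack=$ P  input=e e $  — expand P ::= e U e
step 5: stack=$ e U e  input=e e $  — match e
step 6: stack=$ e U  input=e $  — expand U ::= epsilon
step 7: stack=$ e  input=e $  — match e
Accept reached after 7 steps.

7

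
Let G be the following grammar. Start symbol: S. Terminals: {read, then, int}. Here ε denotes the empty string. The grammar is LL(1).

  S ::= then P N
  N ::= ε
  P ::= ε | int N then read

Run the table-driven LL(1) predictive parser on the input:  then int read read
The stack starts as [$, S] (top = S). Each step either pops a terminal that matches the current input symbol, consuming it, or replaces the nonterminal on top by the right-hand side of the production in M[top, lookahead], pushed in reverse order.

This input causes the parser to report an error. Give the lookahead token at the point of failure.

     Stack                Input                 Action
  1  $ S                  then int read read $  expand S ::= then P N
  2  $ N P then           then int read read $  match then
  3  $ N P                int read read $       expand P ::= int N then read
  4  $ N read then N int  int read read $       match int
  5  $ N read then N      read read $           error: M[N, read] is empty

read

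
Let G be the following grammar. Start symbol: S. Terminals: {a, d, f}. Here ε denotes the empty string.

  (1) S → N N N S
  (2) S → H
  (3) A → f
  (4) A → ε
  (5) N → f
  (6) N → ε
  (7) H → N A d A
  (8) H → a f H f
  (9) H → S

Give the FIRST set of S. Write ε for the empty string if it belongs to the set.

{a, d, f}

FIRST(A): from A→f we get {f}; from A→ε we get {ε}. So FIRST(A) = {ε, f}.
FIRST(N): from N→f we get {f}; from N→ε we get {ε}. So FIRST(N) = {ε, f}.
FIRST(S): from S→N N N S we get {a, d, f}; from S→H we get {a, d, f}. So FIRST(S) = {a, d, f}.
FIRST(H): from H→N A d A we get {d, f}; from H→a f H f we get {a}; from H→S we get {a, d, f}. So FIRST(H) = {a, d, f}.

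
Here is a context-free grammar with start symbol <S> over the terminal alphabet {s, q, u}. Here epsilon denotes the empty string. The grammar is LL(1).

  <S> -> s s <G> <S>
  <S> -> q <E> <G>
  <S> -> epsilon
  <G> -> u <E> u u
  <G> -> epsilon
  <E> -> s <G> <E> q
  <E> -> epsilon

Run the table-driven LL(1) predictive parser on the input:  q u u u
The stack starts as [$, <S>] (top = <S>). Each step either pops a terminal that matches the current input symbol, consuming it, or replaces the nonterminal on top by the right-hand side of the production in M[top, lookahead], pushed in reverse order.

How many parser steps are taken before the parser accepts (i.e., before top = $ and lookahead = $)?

     Stack        Input      Action
  1  $ <S>        q u u u $  expand <S> -> q <E> <G>
  2  $ <G> <E> q  q u u u $  match q
  3  $ <G> <E>    u u u $    expand <E> -> epsilon
  4  $ <G>        u u u $    expand <G> -> u <E> u u
  5  $ u u <E> u  u u u $    match u
  6  $ u u <E>    u u $      expand <E> -> epsilon
  7  $ u u        u u $      match u
  8  $ u          u $        match u
Accept reached after 8 steps.

8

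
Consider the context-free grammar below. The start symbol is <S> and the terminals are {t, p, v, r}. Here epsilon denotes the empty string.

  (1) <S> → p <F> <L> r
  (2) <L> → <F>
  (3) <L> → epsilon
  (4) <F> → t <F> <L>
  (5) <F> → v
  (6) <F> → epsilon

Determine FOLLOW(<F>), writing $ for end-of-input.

FIRST(<S>): from <S>→p <F> <L> r we get {p}. So FIRST(<S>) = {p}.
FIRST(<F>): from <F>→t <F> <L> we get {t}; from <F>→v we get {v}; from <F>→epsilon we get {epsilon}. So FIRST(<F>) = {epsilon, t, v}.
FIRST(<L>): from <L>→<F> we get {epsilon, t, v}; from <L>→epsilon we get {epsilon}. So FIRST(<L>) = {epsilon, t, v}.
FOLLOW(<S>) includes $ since <S> is the start symbol.
FOLLOW(<S>): <S> appears on no right-hand side. Thus FOLLOW(<S>) = {$}.
FOLLOW(<L>): in <S>→p <F> <L> r, <L> is followed by r with FIRST {r}; in <F>→t <F> <L>, the suffix after <L> is empty, so FOLLOW(<L>) ⊇ FOLLOW(<F>) = {r, t, v}. Thus FOLLOW(<L>) = {r, t, v}.
FOLLOW(<F>): in <S>→p <F> <L> r, <F> is followed by <L> r with FIRST {r, t, v}; in <L>→<F>, the suffix after <F> is empty, so FOLLOW(<F>) ⊇ FOLLOW(<L>) = {r, t, v}; in <F>→t <F> <L>, <F> is followed by <L> with FIRST {epsilon, t, v}; in <F>→t <F> <L>, the suffix after <F> is nullable (adds nothing new). Thus FOLLOW(<F>) = {r, t, v}.

{r, t, v}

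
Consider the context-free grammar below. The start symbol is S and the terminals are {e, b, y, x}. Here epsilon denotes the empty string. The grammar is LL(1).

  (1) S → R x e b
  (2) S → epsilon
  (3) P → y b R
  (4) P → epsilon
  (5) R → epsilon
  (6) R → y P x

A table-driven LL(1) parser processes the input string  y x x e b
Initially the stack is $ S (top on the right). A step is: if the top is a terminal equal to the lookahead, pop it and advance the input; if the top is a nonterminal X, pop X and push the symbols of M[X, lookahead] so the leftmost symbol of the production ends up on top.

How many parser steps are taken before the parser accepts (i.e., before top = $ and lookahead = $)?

8

     Stack          Input        Action
  1  $ S            y x x e b $  expand S → R x e b
  2  $ b e x R      y x x e b $  expand R → y P x
  3  $ b e x x P y  y x x e b $  match y
  4  $ b e x x P    x x e b $    expand P → epsilon
  5  $ b e x x      x x e b $    match x
  6  $ b e x        x e b $      match x
  7  $ b e          e b $        match e
  8  $ b            b $          match b
Accept reached after 8 steps.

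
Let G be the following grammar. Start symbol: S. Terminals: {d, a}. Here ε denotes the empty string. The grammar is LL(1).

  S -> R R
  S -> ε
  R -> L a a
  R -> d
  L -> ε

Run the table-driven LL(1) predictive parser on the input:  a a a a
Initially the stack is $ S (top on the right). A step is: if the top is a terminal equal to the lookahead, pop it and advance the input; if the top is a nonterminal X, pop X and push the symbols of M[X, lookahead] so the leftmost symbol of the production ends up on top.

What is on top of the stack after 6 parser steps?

     Stack      Input      Action
  1  $ S        a a a a $  expand S -> R R
  2  $ R R      a a a a $  expand R -> L a a
  3  $ R a a L  a a a a $  expand L -> ε
  4  $ R a a    a a a a $  match a
  5  $ R a      a a a $    match a
  6  $ R        a a $      expand R -> L a a
Stack after step 6: $ a a L (top = L).

L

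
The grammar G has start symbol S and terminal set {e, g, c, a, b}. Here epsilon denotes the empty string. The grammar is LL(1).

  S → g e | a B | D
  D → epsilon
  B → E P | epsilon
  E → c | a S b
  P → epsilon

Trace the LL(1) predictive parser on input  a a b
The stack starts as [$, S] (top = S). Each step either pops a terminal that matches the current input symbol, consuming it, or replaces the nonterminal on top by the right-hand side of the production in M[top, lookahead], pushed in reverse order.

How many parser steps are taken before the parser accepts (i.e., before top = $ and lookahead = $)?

9

     Stack      Input    Action
  1  $ S        a a b $  expand S → a B
  2  $ B a      a a b $  match a
  3  $ B        a b $    expand B → E P
  4  $ P E      a b $    expand E → a S b
  5  $ P b S a  a b $    match a
  6  $ P b S    b $      expand S → D
  7  $ P b D    b $      expand D → epsilon
  8  $ P b      b $      match b
  9  $ P        $        expand P → epsilon
Accept reached after 9 steps.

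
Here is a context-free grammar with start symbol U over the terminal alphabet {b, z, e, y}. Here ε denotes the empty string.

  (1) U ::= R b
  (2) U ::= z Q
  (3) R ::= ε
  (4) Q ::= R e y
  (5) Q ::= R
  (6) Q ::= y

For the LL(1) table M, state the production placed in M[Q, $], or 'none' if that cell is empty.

Q ::= R

FIRST(R) = {ε}
FIRST(U) = {b, z}  (via R b)
FIRST(Q) = {ε, e, y}  (via R e y, R)
FOLLOW(U) includes $ since U is the start symbol.
FOLLOW(U): U appears on no right-hand side. Thus FOLLOW(U) = {$}.
FOLLOW(Q): in U::=z Q, the suffix after Q is empty, so FOLLOW(Q) ⊇ FOLLOW(U) = {$}. Thus FOLLOW(Q) = {$}.
For Q ::= R e y: FIRST(R e y) = {e}, so it goes in M[Q, t] for t ∈ {e}.
For Q ::= R: FIRST(R) = {ε}, so it goes in M[Q, t] for t ∈ {}; since ε ∈ FIRST, also for every t ∈ FOLLOW(Q) = {$}.
For Q ::= y: FIRST(y) = {y}, so it goes in M[Q, t] for t ∈ {y}.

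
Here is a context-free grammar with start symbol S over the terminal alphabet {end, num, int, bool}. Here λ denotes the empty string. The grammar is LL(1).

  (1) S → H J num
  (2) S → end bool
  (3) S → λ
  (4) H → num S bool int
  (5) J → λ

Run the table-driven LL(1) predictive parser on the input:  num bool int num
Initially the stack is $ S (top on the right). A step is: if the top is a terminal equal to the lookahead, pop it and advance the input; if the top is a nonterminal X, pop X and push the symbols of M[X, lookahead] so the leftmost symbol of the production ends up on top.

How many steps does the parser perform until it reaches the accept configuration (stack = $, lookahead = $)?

step 1: stack=$ S  input=num bool int num $  — expand S → H J num
step 2: stack=$ num J H  input=num bool int num $  — expand H → num S bool int
step 3: stack=$ num J int bool S num  input=num bool int num $  — match num
step 4: stack=$ num J int bool S  input=bool int num $  — expand S → λ
step 5: stack=$ num J int bool  input=bool int num $  — match bool
step 6: stack=$ num J int  input=int num $  — match int
step 7: stack=$ num J  input=num $  — expand J → λ
step 8: stack=$ num  input=num $  — match num
Accept reached after 8 steps.

8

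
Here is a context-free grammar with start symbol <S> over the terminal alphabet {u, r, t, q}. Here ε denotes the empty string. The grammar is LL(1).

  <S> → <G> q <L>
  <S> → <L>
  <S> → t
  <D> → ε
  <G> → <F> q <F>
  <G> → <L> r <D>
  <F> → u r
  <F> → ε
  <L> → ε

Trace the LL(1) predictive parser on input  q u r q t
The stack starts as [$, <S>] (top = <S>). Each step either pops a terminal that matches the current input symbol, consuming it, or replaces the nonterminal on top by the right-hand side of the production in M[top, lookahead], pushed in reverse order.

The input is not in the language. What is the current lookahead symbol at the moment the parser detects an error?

     Stack              Input        Action
  1  $ <S>              q u r q t $  expand <S> → <G> q <L>
  2  $ <L> q <G>        q u r q t $  expand <G> → <F> q <F>
  3  $ <L> q <F> q <F>  q u r q t $  expand <F> → ε
  4  $ <L> q <F> q      q u r q t $  match q
  5  $ <L> q <F>        u r q t $    expand <F> → u r
  6  $ <L> q r u        u r q t $    match u
  7  $ <L> q r          r q t $      match r
  8  $ <L> q            q t $        match q
  9  $ <L>              t $          error: M[<L>, t] is empty

t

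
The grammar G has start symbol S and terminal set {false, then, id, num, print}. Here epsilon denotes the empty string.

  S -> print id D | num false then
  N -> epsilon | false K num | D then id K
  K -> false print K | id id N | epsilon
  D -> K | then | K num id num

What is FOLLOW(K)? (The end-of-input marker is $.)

{$, num, then}

FIRST(S): from S->print id D we get {print}; from S->num false then we get {num}. So FIRST(S) = {num, print}.
FIRST(K): from K->false print K we get {false}; from K->id id N we get {id}; from K->epsilon we get {epsilon}. So FIRST(K) = {epsilon, false, id}.
FIRST(D): from D->K we get {epsilon, false, id}; from D->then we get {then}; from D->K num id num we get {false, id, num}. So FIRST(D) = {epsilon, false, id, num, then}.
FIRST(N): from N->epsilon we get {epsilon}; from N->false K num we get {false}; from N->D then id K we get {false, id, num, then}. So FIRST(N) = {epsilon, false, id, num, then}.
FOLLOW(S) includes $ since S is the start symbol.
FOLLOW(S): S appears on no right-hand side. Thus FOLLOW(S) = {$}.
FOLLOW(D): in S->print id D, the suffix after D is empty, so FOLLOW(D) ⊇ FOLLOW(S) = {$}; in N->D then id K, D is followed by then id K with FIRST {then}. Thus FOLLOW(D) = {$, then}.
FOLLOW(N): in K->id id N, the suffix after N is empty, so FOLLOW(N) ⊇ FOLLOW(K) = {$, num, then}. Thus FOLLOW(N) = {$, num, then}.
FOLLOW(K): in N->false K num, K is followed by num with FIRST {num}; in N->D then id K, the suffix after K is empty, so FOLLOW(K) ⊇ FOLLOW(N) = {$, num, then}; in K->false print K, the suffix after K is empty (adds nothing new); in D->K, the suffix after K is empty, so FOLLOW(K) ⊇ FOLLOW(D) = {$, then}; in D->K num id num, K is followed by num id num with FIRST {num}. Thus FOLLOW(K) = {$, num, then}.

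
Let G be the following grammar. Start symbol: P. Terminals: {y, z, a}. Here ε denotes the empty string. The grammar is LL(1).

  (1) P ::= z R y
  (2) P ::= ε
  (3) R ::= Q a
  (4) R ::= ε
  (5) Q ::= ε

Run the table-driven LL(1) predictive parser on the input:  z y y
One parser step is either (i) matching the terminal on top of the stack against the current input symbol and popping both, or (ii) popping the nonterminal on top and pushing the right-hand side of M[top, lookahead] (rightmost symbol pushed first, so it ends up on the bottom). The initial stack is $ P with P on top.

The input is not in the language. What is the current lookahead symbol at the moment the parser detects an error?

y

     Stack    Input    Action
  1  $ P      z y y $  expand P ::= z R y
  2  $ y R z  z y y $  match z
  3  $ y R    y y $    expand R ::= ε
  4  $ y      y y $    match y
  5  $        y $      error: stack empty but input remains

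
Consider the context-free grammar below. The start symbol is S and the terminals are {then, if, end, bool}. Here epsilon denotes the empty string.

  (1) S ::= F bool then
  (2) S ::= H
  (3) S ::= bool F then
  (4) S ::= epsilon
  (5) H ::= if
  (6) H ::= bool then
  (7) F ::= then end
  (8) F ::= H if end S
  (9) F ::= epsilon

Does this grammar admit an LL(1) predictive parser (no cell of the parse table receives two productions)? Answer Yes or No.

FIRST(S) = {epsilon, bool, if, then}
FIRST(H) = {bool, if}
FIRST(F) = {epsilon, bool, if, then}
FOLLOW(S) = {$, bool, then}
FOLLOW(H) = {$, bool, if, then}
FOLLOW(F) = {bool, then}
Cell M[F, bool] receives both F ::= H if end S and F ::= epsilon — the grammar is not LL(1).

No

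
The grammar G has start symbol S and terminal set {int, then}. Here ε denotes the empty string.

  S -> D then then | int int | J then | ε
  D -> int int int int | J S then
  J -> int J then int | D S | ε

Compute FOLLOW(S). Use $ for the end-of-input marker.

{$, int, then}

FIRST(S) = {ε, int, then}  (via D then then, J then)
FIRST(D) = {int, then}  (via J S then)
FIRST(J) = {ε, int, then}  (via D S)
FOLLOW(S) includes $ since S is the start symbol.
FOLLOW(J): in S->J then, J is followed by then with FIRST {then}; in D->J S then, J is followed by S then with FIRST {int, then}; in J->int J then int, J is followed by then int with FIRST {then}. Thus FOLLOW(J) = {int, then}.
FOLLOW(S): in D->J S then, S is followed by then with FIRST {then}; in J->D S, the suffix after S is empty, so FOLLOW(S) ⊇ FOLLOW(J) = {int, then}. Thus FOLLOW(S) = {$, int, then}.
FOLLOW(D): in S->D then then, D is followed by then then with FIRST {then}; in J->D S, D is followed by S with FIRST {ε, int, then}; in J->D S, the suffix after D is nullable, so FOLLOW(D) ⊇ FOLLOW(J) = {int, then}. Thus FOLLOW(D) = {int, then}.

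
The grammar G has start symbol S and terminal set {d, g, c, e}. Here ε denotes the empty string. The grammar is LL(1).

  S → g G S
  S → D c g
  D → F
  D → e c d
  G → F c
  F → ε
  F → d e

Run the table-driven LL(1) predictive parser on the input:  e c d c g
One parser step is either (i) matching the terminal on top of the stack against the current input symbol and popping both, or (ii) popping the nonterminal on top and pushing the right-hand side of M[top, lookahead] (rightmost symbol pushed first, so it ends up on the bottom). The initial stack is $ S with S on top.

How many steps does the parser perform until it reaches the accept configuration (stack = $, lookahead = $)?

7

step 1: stack=$ S  input=e c d c g $  — expand S → D c g
step 2: stack=$ g c D  input=e c d c g $  — expand D → e c d
step 3: stack=$ g c d c e  input=e c d c g $  — match e
step 4: stack=$ g c d c  input=c d c g $  — match c
step 5: stack=$ g c d  input=d c g $  — match d
step 6: stack=$ g c  input=c g $  — match c
step 7: stack=$ g  input=g $  — match g
Accept reached after 7 steps.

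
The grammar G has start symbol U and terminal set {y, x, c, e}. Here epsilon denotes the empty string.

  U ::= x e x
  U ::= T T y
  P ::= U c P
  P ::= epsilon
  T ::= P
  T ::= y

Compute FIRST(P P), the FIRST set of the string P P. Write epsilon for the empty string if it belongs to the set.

FIRST(U) = {x, y}  (via T T y)
FIRST(P) = {epsilon, x, y}  (via U c P)
FIRST(T) = {epsilon, x, y}  (via P)
FIRST(P P): take FIRST of each symbol in turn, carrying on past any symbol whose FIRST contains epsilon; result {epsilon, x, y}.

{epsilon, x, y}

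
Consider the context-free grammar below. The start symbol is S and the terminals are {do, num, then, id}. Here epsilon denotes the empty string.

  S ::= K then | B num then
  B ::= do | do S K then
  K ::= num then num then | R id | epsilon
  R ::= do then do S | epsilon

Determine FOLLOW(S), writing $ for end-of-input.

{$, do, id, num, then}

FIRST(B) = {do}
FIRST(R) = {epsilon, do}
FIRST(K) = {epsilon, do, id, num}  (via R id)
FIRST(S) = {do, id, num, then}  (via K then, B num then)
FOLLOW(S) includes $ since S is the start symbol.
FOLLOW(B): in S::=B num then, B is followed by num then with FIRST {num}. Thus FOLLOW(B) = {num}.
FOLLOW(K): in S::=K then, K is followed by then with FIRST {then}; in B::=do S K then, K is followed by then with FIRST {then}. Thus FOLLOW(K) = {then}.
FOLLOW(R): in K::=R id, R is followed by id with FIRST {id}. Thus FOLLOW(R) = {id}.
FOLLOW(S): in B::=do S K then, S is followed by K then with FIRST {do, id, num, then}; in R::=do then do S, the suffix after S is empty, so FOLLOW(S) ⊇ FOLLOW(R) = {id}. Thus FOLLOW(S) = {$, do, id, num, then}.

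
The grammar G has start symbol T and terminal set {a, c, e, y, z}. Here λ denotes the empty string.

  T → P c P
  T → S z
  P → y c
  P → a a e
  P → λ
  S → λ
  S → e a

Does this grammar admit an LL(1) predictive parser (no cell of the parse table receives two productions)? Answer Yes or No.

FIRST(T) = {a, c, e, y, z}
FIRST(P) = {λ, a, y}
FIRST(S) = {λ, e}
FOLLOW(T) = {$}
FOLLOW(P) = {$, c}
FOLLOW(S) = {z}
Each cell of M receives at most one production.

Yes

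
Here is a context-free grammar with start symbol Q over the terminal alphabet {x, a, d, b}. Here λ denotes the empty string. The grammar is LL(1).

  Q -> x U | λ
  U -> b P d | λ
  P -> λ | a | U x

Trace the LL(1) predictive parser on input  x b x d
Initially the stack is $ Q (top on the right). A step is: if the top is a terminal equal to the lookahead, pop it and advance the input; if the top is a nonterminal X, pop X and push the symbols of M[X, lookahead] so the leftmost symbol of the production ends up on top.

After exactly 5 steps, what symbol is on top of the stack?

U

     Stack    Input      Action
  1  $ Q      x b x d $  expand Q -> x U
  2  $ U x    x b x d $  match x
  3  $ U      b x d $    expand U -> b P d
  4  $ d P b  b x d $    match b
  5  $ d P    x d $      expand P -> U x
Stack after step 5: $ d x U (top = U).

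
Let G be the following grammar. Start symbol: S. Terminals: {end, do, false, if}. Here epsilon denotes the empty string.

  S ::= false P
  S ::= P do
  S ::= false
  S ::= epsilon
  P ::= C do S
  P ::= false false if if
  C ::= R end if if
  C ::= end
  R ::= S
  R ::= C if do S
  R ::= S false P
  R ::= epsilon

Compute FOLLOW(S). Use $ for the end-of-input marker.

{$, do, end, false}

FIRST(S) = {epsilon, end, false}  (via P do)
FIRST(P) = {end, false}  (via C do S)
FIRST(C) = {end, false}  (via R end if if)
FIRST(R) = {epsilon, end, false}  (via S, C if do S, S false P)
FOLLOW(S) includes $ since S is the start symbol.
FOLLOW(C): in P::=C do S, C is followed by do S with FIRST {do}; in R::=C if do S, C is followed by if do S with FIRST {if}. Thus FOLLOW(C) = {do, if}.
FOLLOW(R): in C::=R end if if, R is followed by end if if with FIRST {end}. Thus FOLLOW(R) = {end}.
FOLLOW(S): in P::=C do S, the suffix after S is empty, so FOLLOW(S) ⊇ FOLLOW(P) = {$, do, end, false}; in R::=S, the suffix after S is empty, so FOLLOW(S) ⊇ FOLLOW(R) = {end}; in R::=C if do S, the suffix after S is empty, so FOLLOW(S) ⊇ FOLLOW(R) = {end}; in R::=S false P, S is followed by false P with FIRST {false}. Thus FOLLOW(S) = {$, do, end, false}.
FOLLOW(P): in S::=false P, the suffix after P is empty, so FOLLOW(P) ⊇ FOLLOW(S) = {$, do, end, false}; in S::=P do, P is followed by do with FIRST {do}; in R::=S false P, the suffix after P is empty, so FOLLOW(P) ⊇ FOLLOW(R) = {end}. Thus FOLLOW(P) = {$, do, end, false}.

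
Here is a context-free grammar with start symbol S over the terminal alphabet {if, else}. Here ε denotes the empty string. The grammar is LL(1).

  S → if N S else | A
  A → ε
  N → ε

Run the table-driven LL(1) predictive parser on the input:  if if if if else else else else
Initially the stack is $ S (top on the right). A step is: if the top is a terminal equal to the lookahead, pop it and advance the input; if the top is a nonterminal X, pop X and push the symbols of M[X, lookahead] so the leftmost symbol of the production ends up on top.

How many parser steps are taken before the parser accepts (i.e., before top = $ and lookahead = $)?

18

      Stack                         Input                              Action
   1  $ S                           if if if if else else else else $  expand S → if N S else
   2  $ else S N if                 if if if if else else else else $  match if
   3  $ else S N                    if if if else else else else $     expand N → ε
   4  $ else S                      if if if else else else else $     expand S → if N S else
   5  $ else else S N if            if if if else else else else $     match if
   6  $ else else S N               if if else else else else $        expand N → ε
   7  $ else else S                 if if else else else else $        expand S → if N S else
   8  $ else else else S N if       if if else else else else $        match if
   9  $ else else else S N          if else else else else $           expand N → ε
  10  $ else else else S            if else else else else $           expand S → if N S else
  11  $ else else else else S N if  if else else else else $           match if
  12  $ else else else else S N     else else else else $              expand N → ε
  13  $ else else else else S       else else else else $              expand S → A
  14  $ else else else else A       else else else else $              expand A → ε
  15  $ else else else else         else else else else $              match else
  16  $ else else else              else else else $                   match else
  17  $ else else                   else else $                        match else
  18  $ else                        else $                             match else
Accept reached after 18 steps.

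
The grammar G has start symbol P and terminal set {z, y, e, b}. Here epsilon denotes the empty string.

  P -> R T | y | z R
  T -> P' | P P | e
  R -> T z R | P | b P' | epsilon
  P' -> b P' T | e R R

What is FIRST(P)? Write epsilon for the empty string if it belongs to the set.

{b, e, y, z}

FIRST(P') = {b, e}
FIRST(P) = {b, e, y, z}  (via R T)
FIRST(T) = {b, e, y, z}  (via P', P P)
FIRST(R) = {epsilon, b, e, y, z}  (via T z R, P)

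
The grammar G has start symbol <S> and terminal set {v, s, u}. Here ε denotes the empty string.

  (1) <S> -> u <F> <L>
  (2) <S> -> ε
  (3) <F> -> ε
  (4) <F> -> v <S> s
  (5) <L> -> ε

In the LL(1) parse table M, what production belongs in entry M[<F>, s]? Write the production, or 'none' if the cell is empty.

FIRST(<S>): from <S>->u <F> <L> we get {u}; from <S>->ε we get {ε}. So FIRST(<S>) = {ε, u}.
FIRST(<F>): from <F>->ε we get {ε}; from <F>->v <S> s we get {v}. So FIRST(<F>) = {ε, v}.
FIRST(<L>): from <L>->ε we get {ε}. So FIRST(<L>) = {ε}.
FOLLOW(<S>) includes $ since <S> is the start symbol.
FOLLOW(<S>): in <F>->v <S> s, <S> is followed by s with FIRST {s}. Thus FOLLOW(<S>) = {$, s}.
FOLLOW(<F>): in <S>->u <F> <L>, <F> is followed by <L> with FIRST {ε}; in <S>->u <F> <L>, the suffix after <F> is nullable, so FOLLOW(<F>) ⊇ FOLLOW(<S>) = {$, s}. Thus FOLLOW(<F>) = {$, s}.
For <F> -> ε: FIRST(ε) = {ε}, so it goes in M[<F>, t] for t ∈ {}; since ε ∈ FIRST, also for every t ∈ FOLLOW(<F>) = {$, s}.
For <F> -> v <S> s: FIRST(v <S> s) = {v}, so it goes in M[<F>, t] for t ∈ {v}.

<F> -> ε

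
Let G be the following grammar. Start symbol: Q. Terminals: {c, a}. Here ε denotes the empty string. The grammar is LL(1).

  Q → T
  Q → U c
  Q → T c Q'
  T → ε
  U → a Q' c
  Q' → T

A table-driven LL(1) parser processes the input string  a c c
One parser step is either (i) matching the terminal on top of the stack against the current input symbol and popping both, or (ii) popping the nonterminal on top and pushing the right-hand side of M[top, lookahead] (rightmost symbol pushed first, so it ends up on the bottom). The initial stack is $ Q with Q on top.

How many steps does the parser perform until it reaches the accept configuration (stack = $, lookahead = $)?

7

step 1: stack=$ Q  input=a c c $  — expand Q → U c
step 2: stack=$ c U  input=a c c $  — expand U → a Q' c
step 3: stack=$ c c Q' a  input=a c c $  — match a
step 4: stack=$ c c Q'  input=c c $  — expand Q' → T
step 5: stack=$ c c T  input=c c $  — expand T → ε
step 6: stack=$ c c  input=c c $  — match c
step 7: stack=$ c  input=c $  — match c
Accept reached after 7 steps.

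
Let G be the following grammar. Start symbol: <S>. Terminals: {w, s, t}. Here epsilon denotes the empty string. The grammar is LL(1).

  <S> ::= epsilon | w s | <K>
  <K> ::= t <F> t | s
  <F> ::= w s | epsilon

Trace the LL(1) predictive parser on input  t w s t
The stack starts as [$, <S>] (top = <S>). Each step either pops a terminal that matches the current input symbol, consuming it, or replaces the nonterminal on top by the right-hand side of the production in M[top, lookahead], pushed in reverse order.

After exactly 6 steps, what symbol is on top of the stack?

t

step 1: stack=$ <S>  input=t w s t $  — expand <S> ::= <K>
step 2: stack=$ <K>  input=t w s t $  — expand <K> ::= t <F> t
step 3: stack=$ t <F> t  input=t w s t $  — match t
step 4: stack=$ t <F>  input=w s t $  — expand <F> ::= w s
step 5: stack=$ t s w  input=w s t $  — match w
step 6: stack=$ t s  input=s t $  — match s
Stack after step 6: $ t (top = t).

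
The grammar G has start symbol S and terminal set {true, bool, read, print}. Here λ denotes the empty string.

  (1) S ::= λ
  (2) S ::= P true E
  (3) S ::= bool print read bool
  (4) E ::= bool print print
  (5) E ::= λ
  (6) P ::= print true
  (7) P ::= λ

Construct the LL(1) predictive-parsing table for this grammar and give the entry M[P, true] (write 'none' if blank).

FIRST(E) = {λ, bool}
FIRST(P) = {λ, print}
FIRST(S) = {λ, bool, print, true}  (via P true E)
FOLLOW(S) includes $ since S is the start symbol.
FOLLOW(P): in S::=P true E, P is followed by true E with FIRST {true}. Thus FOLLOW(P) = {true}.
For P ::= print true: FIRST(print true) = {print}, so it goes in M[P, t] for t ∈ {print}.
For P ::= λ: FIRST(λ) = {λ}, so it goes in M[P, t] for t ∈ {}; since λ ∈ FIRST, also for every t ∈ FOLLOW(P) = {true}.

P ::= λ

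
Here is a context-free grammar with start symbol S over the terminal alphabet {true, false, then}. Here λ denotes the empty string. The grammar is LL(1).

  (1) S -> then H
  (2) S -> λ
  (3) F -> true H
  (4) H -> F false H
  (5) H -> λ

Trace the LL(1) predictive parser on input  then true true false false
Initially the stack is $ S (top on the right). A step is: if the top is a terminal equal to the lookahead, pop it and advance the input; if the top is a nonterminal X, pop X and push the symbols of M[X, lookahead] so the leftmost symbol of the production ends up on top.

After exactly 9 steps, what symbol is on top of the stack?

step 1: stack=$ S  input=then true true false false $  — expand S -> then H
step 2: stack=$ H then  input=then true true false false $  — match then
step 3: stack=$ H  input=true true false false $  — expand H -> F false H
step 4: stack=$ H false F  input=true true false false $  — expand F -> true H
step 5: stack=$ H false H true  input=true true false false $  — match true
step 6: stack=$ H false H  input=true false false $  — expand H -> F false H
step 7: stack=$ H false H false F  input=true false false $  — expand F -> true H
step 8: stack=$ H false H false H true  input=true false false $  — match true
step 9: stack=$ H false H false H  input=false false $  — expand H -> λ
Stack after step 9: $ H false H false (top = false).

false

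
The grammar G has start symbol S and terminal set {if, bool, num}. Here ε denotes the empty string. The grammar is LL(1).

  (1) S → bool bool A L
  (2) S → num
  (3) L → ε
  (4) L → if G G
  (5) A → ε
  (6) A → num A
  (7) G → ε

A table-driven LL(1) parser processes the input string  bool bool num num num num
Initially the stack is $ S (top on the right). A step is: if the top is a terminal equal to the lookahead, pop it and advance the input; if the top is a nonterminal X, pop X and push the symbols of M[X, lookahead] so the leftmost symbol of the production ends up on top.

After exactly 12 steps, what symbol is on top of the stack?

step 1: stack=$ S  input=bool bool num num num num $  — expand S → bool bool A L
step 2: stack=$ L A bool bool  input=bool bool num num num num $  — match bool
step 3: stack=$ L A bool  input=bool num num num num $  — match bool
step 4: stack=$ L A  input=num num num num $  — expand A → num A
step 5: stack=$ L A num  input=num num num num $  — match num
step 6: stack=$ L A  input=num num num $  — expand A → num A
step 7: stack=$ L A num  input=num num num $  — match num
step 8: stack=$ L A  input=num num $  — expand A → num A
step 9: stack=$ L A num  input=num num $  — match num
step 10: stack=$ L A  input=num $  — expand A → num A
step 11: stack=$ L A num  input=num $  — match num
step 12: stack=$ L A  input=$  — expand A → ε
Stack after step 12: $ L (top = L).

L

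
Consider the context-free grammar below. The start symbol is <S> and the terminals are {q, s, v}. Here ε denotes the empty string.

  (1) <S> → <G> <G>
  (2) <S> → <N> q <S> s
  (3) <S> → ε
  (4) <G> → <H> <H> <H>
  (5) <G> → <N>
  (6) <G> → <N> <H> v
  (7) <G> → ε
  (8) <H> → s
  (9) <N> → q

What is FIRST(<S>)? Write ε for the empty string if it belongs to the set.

FIRST(<H>) = {s}
FIRST(<N>) = {q}
FIRST(<G>) = {ε, q, s}  (via <H> <H> <H>, <N>, <N> <H> v)
FIRST(<S>) = {ε, q, s}  (via <G> <G>, <N> q <S> s)

{ε, q, s}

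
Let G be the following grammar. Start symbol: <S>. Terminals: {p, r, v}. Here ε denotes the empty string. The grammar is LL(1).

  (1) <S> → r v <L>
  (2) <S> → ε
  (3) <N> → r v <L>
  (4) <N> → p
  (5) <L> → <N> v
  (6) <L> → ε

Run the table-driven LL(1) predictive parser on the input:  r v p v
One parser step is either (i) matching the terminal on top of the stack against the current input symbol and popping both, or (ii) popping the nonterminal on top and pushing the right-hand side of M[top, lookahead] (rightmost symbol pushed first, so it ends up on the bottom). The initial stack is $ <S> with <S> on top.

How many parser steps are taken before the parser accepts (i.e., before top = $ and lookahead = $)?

7

step 1: stack=$ <S>  input=r v p v $  — expand <S> → r v <L>
step 2: stack=$ <L> v r  input=r v p v $  — match r
step 3: stack=$ <L> v  input=v p v $  — match v
step 4: stack=$ <L>  input=p v $  — expand <L> → <N> v
step 5: stack=$ v <N>  input=p v $  — expand <N> → p
step 6: stack=$ v p  input=p v $  — match p
step 7: stack=$ v  input=v $  — match v
Accept reached after 7 steps.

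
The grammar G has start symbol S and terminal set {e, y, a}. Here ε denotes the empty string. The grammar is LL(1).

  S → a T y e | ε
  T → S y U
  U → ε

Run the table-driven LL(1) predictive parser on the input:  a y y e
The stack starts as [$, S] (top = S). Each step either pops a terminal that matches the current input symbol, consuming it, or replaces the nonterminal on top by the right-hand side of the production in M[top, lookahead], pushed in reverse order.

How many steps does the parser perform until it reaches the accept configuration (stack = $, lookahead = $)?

8

     Stack        Input      Action
  1  $ S          a y y e $  expand S → a T y e
  2  $ e y T a    a y y e $  match a
  3  $ e y T      y y e $    expand T → S y U
  4  $ e y U y S  y y e $    expand S → ε
  5  $ e y U y    y y e $    match y
  6  $ e y U      y e $      expand U → ε
  7  $ e y        y e $      match y
  8  $ e          e $        match e
Accept reached after 8 steps.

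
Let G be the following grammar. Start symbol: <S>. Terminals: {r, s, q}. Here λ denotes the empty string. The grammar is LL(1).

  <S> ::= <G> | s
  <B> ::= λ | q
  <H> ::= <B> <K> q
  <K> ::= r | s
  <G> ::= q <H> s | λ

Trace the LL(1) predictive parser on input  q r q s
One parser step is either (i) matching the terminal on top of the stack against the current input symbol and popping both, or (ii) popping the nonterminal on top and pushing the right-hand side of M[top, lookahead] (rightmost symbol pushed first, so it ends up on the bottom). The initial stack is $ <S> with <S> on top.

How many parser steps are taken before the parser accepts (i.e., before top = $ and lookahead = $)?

9

     Stack          Input      Action
  1  $ <S>          q r q s $  expand <S> ::= <G>
  2  $ <G>          q r q s $  expand <G> ::= q <H> s
  3  $ s <H> q      q r q s $  match q
  4  $ s <H>        r q s $    expand <H> ::= <B> <K> q
  5  $ s q <K> <B>  r q s $    expand <B> ::= λ
  6  $ s q <K>      r q s $    expand <K> ::= r
  7  $ s q r        r q s $    match r
  8  $ s q          q s $      match q
  9  $ s            s $        match s
Accept reached after 9 steps.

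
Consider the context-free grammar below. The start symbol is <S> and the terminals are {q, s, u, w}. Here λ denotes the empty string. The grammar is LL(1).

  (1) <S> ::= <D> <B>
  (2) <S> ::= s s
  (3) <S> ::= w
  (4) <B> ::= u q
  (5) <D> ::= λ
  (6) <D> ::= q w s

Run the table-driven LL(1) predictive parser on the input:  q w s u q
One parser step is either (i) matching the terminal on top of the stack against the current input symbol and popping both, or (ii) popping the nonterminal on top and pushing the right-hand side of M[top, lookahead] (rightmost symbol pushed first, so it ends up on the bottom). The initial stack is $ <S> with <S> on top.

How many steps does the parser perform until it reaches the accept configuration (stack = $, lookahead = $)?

     Stack        Input        Action
  1  $ <S>        q w s u q $  expand <S> ::= <D> <B>
  2  $ <B> <D>    q w s u q $  expand <D> ::= q w s
  3  $ <B> s w q  q w s u q $  match q
  4  $ <B> s w    w s u q $    match w
  5  $ <B> s      s u q $      match s
  6  $ <B>        u q $        expand <B> ::= u q
  7  $ q u        u q $        match u
  8  $ q          q $          match q
Accept reached after 8 steps.

8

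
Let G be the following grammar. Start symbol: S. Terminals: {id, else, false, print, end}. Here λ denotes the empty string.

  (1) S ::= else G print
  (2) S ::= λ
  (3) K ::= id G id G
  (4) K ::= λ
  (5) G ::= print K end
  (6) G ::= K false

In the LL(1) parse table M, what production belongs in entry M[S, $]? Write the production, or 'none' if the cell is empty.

S ::= λ

FIRST(S): from S::=else G print we get {else}; from S::=λ we get {λ}. So FIRST(S) = {λ, else}.
FIRST(K): from K::=id G id G we get {id}; from K::=λ we get {λ}. So FIRST(K) = {λ, id}.
FIRST(G): from G::=print K end we get {print}; from G::=K false we get {false, id}. So FIRST(G) = {false, id, print}.
FOLLOW(S) includes $ since S is the start symbol.
FOLLOW(S): S appears on no right-hand side. Thus FOLLOW(S) = {$}.
For S ::= else G print: FIRST(else G print) = {else}, so it goes in M[S, t] for t ∈ {else}.
For S ::= λ: FIRST(λ) = {λ}, so it goes in M[S, t] for t ∈ {}; since λ ∈ FIRST, also for every t ∈ FOLLOW(S) = {$}.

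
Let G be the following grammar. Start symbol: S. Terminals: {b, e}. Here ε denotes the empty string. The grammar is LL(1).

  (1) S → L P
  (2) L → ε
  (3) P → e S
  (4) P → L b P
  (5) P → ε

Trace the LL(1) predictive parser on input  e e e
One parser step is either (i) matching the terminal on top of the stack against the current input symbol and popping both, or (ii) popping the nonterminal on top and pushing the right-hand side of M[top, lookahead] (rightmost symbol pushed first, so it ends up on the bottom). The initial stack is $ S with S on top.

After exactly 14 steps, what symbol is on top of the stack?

step 1: stack=$ S  input=e e e $  — expand S → L P
step 2: stack=$ P L  input=e e e $  — expand L → ε
step 3: stack=$ P  input=e e e $  — expand P → e S
step 4: stack=$ S e  input=e e e $  — match e
step 5: stack=$ S  input=e e $  — expand S → L P
step 6: stack=$ P L  input=e e $  — expand L → ε
step 7: stack=$ P  input=e e $  — expand P → e S
step 8: stack=$ S e  input=e e $  — match e
step 9: stack=$ S  input=e $  — expand S → L P
step 10: stack=$ P L  input=e $  — expand L → ε
step 11: stack=$ P  input=e $  — expand P → e S
step 12: stack=$ S e  input=e $  — match e
step 13: stack=$ S  input=$  — expand S → L P
step 14: stack=$ P L  input=$  — expand L → ε
Stack after step 14: $ P (top = P).

P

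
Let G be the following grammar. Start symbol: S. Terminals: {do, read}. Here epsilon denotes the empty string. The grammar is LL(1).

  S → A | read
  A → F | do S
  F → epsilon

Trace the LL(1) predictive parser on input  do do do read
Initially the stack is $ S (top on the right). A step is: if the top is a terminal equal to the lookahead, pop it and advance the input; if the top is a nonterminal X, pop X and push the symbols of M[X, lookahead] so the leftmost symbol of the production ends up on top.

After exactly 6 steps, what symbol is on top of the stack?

S

step 1: stack=$ S  input=do do do read $  — expand S → A
step 2: stack=$ A  input=do do do read $  — expand A → do S
step 3: stack=$ S do  input=do do do read $  — match do
step 4: stack=$ S  input=do do read $  — expand S → A
step 5: stack=$ A  input=do do read $  — expand A → do S
step 6: stack=$ S do  input=do do read $  — match do
Stack after step 6: $ S (top = S).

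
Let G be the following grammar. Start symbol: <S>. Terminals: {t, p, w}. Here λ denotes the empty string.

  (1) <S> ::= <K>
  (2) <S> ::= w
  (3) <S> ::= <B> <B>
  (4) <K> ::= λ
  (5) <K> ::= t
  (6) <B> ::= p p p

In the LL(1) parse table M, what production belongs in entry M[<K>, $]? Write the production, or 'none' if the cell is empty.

FIRST(<K>): from <K>::=λ we get {λ}; from <K>::=t we get {t}. So FIRST(<K>) = {λ, t}.
FIRST(<B>): from <B>::=p p p we get {p}. So FIRST(<B>) = {p}.
FIRST(<S>): from <S>::=<K> we get {λ, t}; from <S>::=w we get {w}; from <S>::=<B> <B> we get {p}. So FIRST(<S>) = {λ, p, t, w}.
FOLLOW(<S>) includes $ since <S> is the start symbol.
FOLLOW(<S>): <S> appears on no right-hand side. Thus FOLLOW(<S>) = {$}.
FOLLOW(<K>): in <S>::=<K>, the suffix after <K> is empty, so FOLLOW(<K>) ⊇ FOLLOW(<S>) = {$}. Thus FOLLOW(<K>) = {$}.
For <K> ::= λ: FIRST(λ) = {λ}, so it goes in M[<K>, t] for t ∈ {}; since λ ∈ FIRST, also for every t ∈ FOLLOW(<K>) = {$}.
For <K> ::= t: FIRST(t) = {t}, so it goes in M[<K>, t] for t ∈ {t}.

<K> ::= λ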